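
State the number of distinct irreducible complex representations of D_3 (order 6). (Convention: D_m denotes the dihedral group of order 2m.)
3

Justification: The number of irreducible complex representations of a finite group equals its number of conjugacy classes. D_3 has 3 conjugacy classes ((n+3)/2 for n odd), so D_3 (order 6) has exactly 3 irreducible complex representations.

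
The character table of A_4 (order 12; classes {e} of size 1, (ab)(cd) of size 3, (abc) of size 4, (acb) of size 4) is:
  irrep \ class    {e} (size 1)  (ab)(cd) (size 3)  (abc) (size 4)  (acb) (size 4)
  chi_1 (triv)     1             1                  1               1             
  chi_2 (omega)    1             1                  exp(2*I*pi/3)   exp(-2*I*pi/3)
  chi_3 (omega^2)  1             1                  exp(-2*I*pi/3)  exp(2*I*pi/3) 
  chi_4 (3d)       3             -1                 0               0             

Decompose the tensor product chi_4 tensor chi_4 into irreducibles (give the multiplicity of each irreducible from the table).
chi_4 tensor chi_4 = chi_1 + chi_2 + chi_3 + 2*chi_4 (all other irreducibles have multiplicity 0).

Explanation: The character of a tensor product is the pointwise product (chi_4 * chi_4)(C) = chi_4(C) * chi_4(C):
  {e}: (3)*(3), (ab)(cd): (-1)*(-1), (abc): (0)*(0), (acb): (0)*(0)
so (chi_4 * chi_4) takes values
  {e} -> 9, (ab)(cd) -> 1, (abc) -> 0, (acb) -> 0.
Now take the inner product of this character with each irreducible chi from the table, <chi_4*chi_4, chi> = (1/12) sum_C |C| (chi_4*chi_4)(C) conj(chi(C)):
  <chi_4*chi_4, chi_1> = (1/12)[1*(9)*conj(1) + 3*(1)*conj(1) + 4*(0)*conj(1) + 4*(0)*conj(1)]
      = (1/12)[(9) + (3) + (0) + (0)] = 12/12 = 1
  <chi_4*chi_4, chi_2> = (1/12)[1*(9)*conj(1) + 3*(1)*conj(1) + 4*(0)*conj(exp(2*I*pi/3)) + 4*(0)*conj(exp(-2*I*pi/3))]
      = (1/12)[(9) + (3) + (0) + (0)] = 12/12 = 1
  <chi_4*chi_4, chi_3> = (1/12)[1*(9)*conj(1) + 3*(1)*conj(1) + 4*(0)*conj(exp(-2*I*pi/3)) + 4*(0)*conj(exp(2*I*pi/3))]
      = (1/12)[(9) + (3) + (0) + (0)] = 12/12 = 1
  <chi_4*chi_4, chi_4> = (1/12)[1*(9)*conj(3) + 3*(1)*conj(-1) + 4*(0)*conj(0) + 4*(0)*conj(0)]
      = (1/12)[(27) + (-3) + (0) + (0)] = 24/12 = 2
(Exp terms are combined using exp(i*s)*conj(exp(i*t)) = exp(i*(s-t)), and sums of them are collapsed using the identity that for every m > 1 the m distinct m-th roots of unity sum to 0, e.g. 1 + exp(2*I*pi/3) + exp(-2*I*pi/3) = 0.)
Hence the multiplicities are chi_1: 1, chi_2: 1, chi_3: 1, chi_4: 2. Dimension check: dim(chi_4)*dim(chi_4) = 3*3 = 9 and sum (mult * dim) = 1*1 + 1*1 + 1*1 + 2*3 = 9.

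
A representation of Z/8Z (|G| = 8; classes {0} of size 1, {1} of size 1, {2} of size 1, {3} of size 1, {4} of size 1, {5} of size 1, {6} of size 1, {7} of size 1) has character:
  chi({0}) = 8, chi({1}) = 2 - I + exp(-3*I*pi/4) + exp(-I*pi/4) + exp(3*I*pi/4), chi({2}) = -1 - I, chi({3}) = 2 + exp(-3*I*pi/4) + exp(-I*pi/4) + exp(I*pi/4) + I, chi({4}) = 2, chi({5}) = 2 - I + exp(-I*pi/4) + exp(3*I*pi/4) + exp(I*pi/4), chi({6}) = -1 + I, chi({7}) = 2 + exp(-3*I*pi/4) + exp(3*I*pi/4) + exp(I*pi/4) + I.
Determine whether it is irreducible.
Not irreducible (reducible): <chi, chi> = 12 > 1.

Why: <chi, chi> = (1/|G|) sum_C |C| * |chi(C)|^2 = (1/8)[1*|8|^2 + 1*|2 - I + exp(-3*I*pi/4) + exp(-I*pi/4) + exp(3*I*pi/4)|^2 + 1*|-1 - I|^2 + 1*|2 + exp(-3*I*pi/4) + exp(-I*pi/4) + exp(I*pi/4) + I|^2 + 1*|2|^2 + 1*|2 - I + exp(-I*pi/4) + exp(3*I*pi/4) + exp(I*pi/4)|^2 + 1*|-1 + I|^2 + 1*|2 + exp(-3*I*pi/4) + exp(3*I*pi/4) + exp(I*pi/4) + I|^2]
  = (1/8)[(64) + (6 + 4*exp(-3*I*pi/4) + 2*exp(-I*pi/4) + 3*exp(3*I*pi/4) + 3*exp(I*pi/4)) + (2) + (6 + 3*exp(-3*I*pi/4) + 3*exp(-I*pi/4) + 2*exp(3*I*pi/4) + 4*exp(I*pi/4)) + (4) + (6 + 3*exp(-3*I*pi/4) + 3*exp(-I*pi/4) + 2*exp(3*I*pi/4) + 4*exp(I*pi/4)) + (2) + (6 + 4*exp(-3*I*pi/4) + 2*exp(-I*pi/4) + 3*exp(3*I*pi/4) + 3*exp(I*pi/4))] = 96/8 = 12.
(Exp terms are combined using exp(i*s)*conj(exp(i*t)) = exp(i*(s-t)), and sums of them are collapsed using the identity that for every m > 1 the m distinct m-th roots of unity sum to 0, e.g. 1 + exp(2*I*pi/3) + exp(-2*I*pi/3) = 0.)
A character is irreducible iff <chi, chi> = 1, so this representation is reducible.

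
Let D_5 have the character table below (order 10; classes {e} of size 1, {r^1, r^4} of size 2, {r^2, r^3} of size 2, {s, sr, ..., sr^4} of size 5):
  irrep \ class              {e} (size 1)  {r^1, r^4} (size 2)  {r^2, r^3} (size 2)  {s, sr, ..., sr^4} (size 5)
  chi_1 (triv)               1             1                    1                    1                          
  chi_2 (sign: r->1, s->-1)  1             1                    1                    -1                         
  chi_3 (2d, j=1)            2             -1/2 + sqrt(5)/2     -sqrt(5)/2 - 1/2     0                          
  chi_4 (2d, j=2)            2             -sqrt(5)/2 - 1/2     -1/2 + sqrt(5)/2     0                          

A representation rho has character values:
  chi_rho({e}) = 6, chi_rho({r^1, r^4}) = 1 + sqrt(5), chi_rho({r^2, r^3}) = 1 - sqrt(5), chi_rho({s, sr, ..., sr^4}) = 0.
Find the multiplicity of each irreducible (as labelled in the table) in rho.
Multiplicities: chi_1: 1, chi_2: 1, chi_3: 2, chi_4: 0.

Derivation: Use <chi_rho, chi> = (1/|G|) sum_C |C| * chi_rho(C) * conj(chi(C)) with |G| = 10 for each irreducible chi in the table:
  <chi_rho, chi_1> = (1/10)[1*(6)*conj(1) + 2*(1 + sqrt(5))*conj(1) + 2*(1 - sqrt(5))*conj(1) + 5*(0)*conj(1)]
      = (1/10)[(6) + (2 + 2*sqrt(5)) + (2 - 2*sqrt(5)) + (0)] = 10/10 = 1
  <chi_rho, chi_2> = (1/10)[1*(6)*conj(1) + 2*(1 + sqrt(5))*conj(1) + 2*(1 - sqrt(5))*conj(1) + 5*(0)*conj(-1)]
      = (1/10)[(6) + (2 + 2*sqrt(5)) + (2 - 2*sqrt(5)) + (0)] = 10/10 = 1
  <chi_rho, chi_3> = (1/10)[1*(6)*conj(2) + 2*(1 + sqrt(5))*conj(-1/2 + sqrt(5)/2) + 2*(1 - sqrt(5))*conj(-sqrt(5)/2 - 1/2) + 5*(0)*conj(0)]
      = (1/10)[(12) + (4) + (4) + (0)] = 20/10 = 2
  <chi_rho, chi_4> = (1/10)[1*(6)*conj(2) + 2*(1 + sqrt(5))*conj(-sqrt(5)/2 - 1/2) + 2*(1 - sqrt(5))*conj(-1/2 + sqrt(5)/2) + 5*(0)*conj(0)]
      = (1/10)[(12) + (-6 - 2*sqrt(5)) + (-6 + 2*sqrt(5)) + (0)] = 0/10 = 0
Dimension check: dim(rho) = sum (mult * dim) = 1*1 + 1*1 + 2*2 + 0*2 = 6 = chi_rho(e) = 6.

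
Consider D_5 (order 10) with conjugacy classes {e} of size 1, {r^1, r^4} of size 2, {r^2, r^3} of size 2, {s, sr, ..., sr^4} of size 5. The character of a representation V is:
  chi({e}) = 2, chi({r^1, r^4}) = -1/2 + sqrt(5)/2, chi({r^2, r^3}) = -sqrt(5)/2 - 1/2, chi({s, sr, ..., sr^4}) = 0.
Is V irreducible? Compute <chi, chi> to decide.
Irreducible: <chi, chi> = 1.

Working: <chi, chi> = (1/|G|) sum_C |C| * |chi(C)|^2 = (1/10)[1*|2|^2 + 2*|-1/2 + sqrt(5)/2|^2 + 2*|-sqrt(5)/2 - 1/2|^2 + 5*|0|^2]
  = (1/10)[(4) + (3 - sqrt(5)) + (sqrt(5) + 3) + (0)] = 10/10 = 1.
A character is irreducible iff <chi, chi> = 1, so this representation is irreducible.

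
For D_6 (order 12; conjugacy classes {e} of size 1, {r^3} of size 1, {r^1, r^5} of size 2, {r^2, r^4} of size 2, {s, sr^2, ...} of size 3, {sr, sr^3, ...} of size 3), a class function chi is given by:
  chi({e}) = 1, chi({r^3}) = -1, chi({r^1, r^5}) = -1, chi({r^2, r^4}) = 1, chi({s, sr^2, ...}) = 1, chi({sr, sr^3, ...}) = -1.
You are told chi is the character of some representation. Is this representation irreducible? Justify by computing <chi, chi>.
Irreducible: <chi, chi> = 1.

Derivation: <chi, chi> = (1/|G|) sum_C |C| * |chi(C)|^2 = (1/12)[1*|1|^2 + 1*|-1|^2 + 2*|-1|^2 + 2*|1|^2 + 3*|1|^2 + 3*|-1|^2]
  = (1/12)[(1) + (1) + (2) + (2) + (3) + (3)] = 12/12 = 1.
A character is irreducible iff <chi, chi> = 1, so this representation is irreducible.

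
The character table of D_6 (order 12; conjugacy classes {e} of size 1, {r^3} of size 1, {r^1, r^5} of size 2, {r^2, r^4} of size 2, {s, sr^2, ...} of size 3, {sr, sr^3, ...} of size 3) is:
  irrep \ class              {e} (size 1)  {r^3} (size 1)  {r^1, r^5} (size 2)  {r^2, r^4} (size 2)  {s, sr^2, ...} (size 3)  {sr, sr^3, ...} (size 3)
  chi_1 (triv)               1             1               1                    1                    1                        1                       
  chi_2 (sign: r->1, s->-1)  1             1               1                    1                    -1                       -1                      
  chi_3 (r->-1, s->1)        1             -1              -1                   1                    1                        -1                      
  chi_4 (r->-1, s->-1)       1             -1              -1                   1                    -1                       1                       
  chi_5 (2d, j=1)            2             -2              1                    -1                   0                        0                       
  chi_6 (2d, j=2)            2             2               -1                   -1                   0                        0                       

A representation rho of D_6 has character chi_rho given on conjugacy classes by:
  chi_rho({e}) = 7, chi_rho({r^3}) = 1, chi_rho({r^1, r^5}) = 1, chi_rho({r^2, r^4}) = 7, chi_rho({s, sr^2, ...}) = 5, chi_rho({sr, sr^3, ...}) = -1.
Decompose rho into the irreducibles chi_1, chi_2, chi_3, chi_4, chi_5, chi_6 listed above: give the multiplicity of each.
Multiplicities: chi_1: 3, chi_2: 1, chi_3: 3, chi_4: 0, chi_5: 0, chi_6: 0.

Working: Use <chi_rho, chi> = (1/|G|) sum_C |C| * chi_rho(C) * conj(chi(C)) with |G| = 12 for each irreducible chi in the table:
  <chi_rho, chi_1> = (1/12)[1*(7)*conj(1) + 1*(1)*conj(1) + 2*(1)*conj(1) + 2*(7)*conj(1) + 3*(5)*conj(1) + 3*(-1)*conj(1)]
      = (1/12)[(7) + (1) + (2) + (14) + (15) + (-3)] = 36/12 = 3
  <chi_rho, chi_2> = (1/12)[1*(7)*conj(1) + 1*(1)*conj(1) + 2*(1)*conj(1) + 2*(7)*conj(1) + 3*(5)*conj(-1) + 3*(-1)*conj(-1)]
      = (1/12)[(7) + (1) + (2) + (14) + (-15) + (3)] = 12/12 = 1
  <chi_rho, chi_3> = (1/12)[1*(7)*conj(1) + 1*(1)*conj(-1) + 2*(1)*conj(-1) + 2*(7)*conj(1) + 3*(5)*conj(1) + 3*(-1)*conj(-1)]
      = (1/12)[(7) + (-1) + (-2) + (14) + (15) + (3)] = 36/12 = 3
  <chi_rho, chi_4> = (1/12)[1*(7)*conj(1) + 1*(1)*conj(-1) + 2*(1)*conj(-1) + 2*(7)*conj(1) + 3*(5)*conj(-1) + 3*(-1)*conj(1)]
      = (1/12)[(7) + (-1) + (-2) + (14) + (-15) + (-3)] = 0/12 = 0
  <chi_rho, chi_5> = (1/12)[1*(7)*conj(2) + 1*(1)*conj(-2) + 2*(1)*conj(1) + 2*(7)*conj(-1) + 3*(5)*conj(0) + 3*(-1)*conj(0)]
      = (1/12)[(14) + (-2) + (2) + (-14) + (0) + (0)] = 0/12 = 0
  <chi_rho, chi_6> = (1/12)[1*(7)*conj(2) + 1*(1)*conj(2) + 2*(1)*conj(-1) + 2*(7)*conj(-1) + 3*(5)*conj(0) + 3*(-1)*conj(0)]
      = (1/12)[(14) + (2) + (-2) + (-14) + (0) + (0)] = 0/12 = 0
Dimension check: dim(rho) = sum (mult * dim) = 3*1 + 1*1 + 3*1 + 0*1 + 0*2 + 0*2 = 7 = chi_rho(e) = 7.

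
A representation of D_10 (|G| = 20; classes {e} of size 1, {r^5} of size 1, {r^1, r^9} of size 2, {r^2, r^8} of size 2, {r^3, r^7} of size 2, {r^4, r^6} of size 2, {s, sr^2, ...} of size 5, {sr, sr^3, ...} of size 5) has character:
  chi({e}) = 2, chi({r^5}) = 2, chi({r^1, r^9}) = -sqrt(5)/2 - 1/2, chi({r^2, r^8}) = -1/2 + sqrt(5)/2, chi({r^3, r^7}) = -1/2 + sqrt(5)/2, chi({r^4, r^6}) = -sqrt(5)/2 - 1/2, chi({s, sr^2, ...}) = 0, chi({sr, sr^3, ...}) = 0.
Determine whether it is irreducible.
Irreducible: <chi, chi> = 1.

Details: <chi, chi> = (1/|G|) sum_C |C| * |chi(C)|^2 = (1/20)[1*|2|^2 + 1*|2|^2 + 2*|-sqrt(5)/2 - 1/2|^2 + 2*|-1/2 + sqrt(5)/2|^2 + 2*|-1/2 + sqrt(5)/2|^2 + 2*|-sqrt(5)/2 - 1/2|^2 + 5*|0|^2 + 5*|0|^2]
  = (1/20)[(4) + (4) + (sqrt(5) + 3) + (3 - sqrt(5)) + (3 - sqrt(5)) + (sqrt(5) + 3) + (0) + (0)] = 20/20 = 1.
A character is irreducible iff <chi, chi> = 1, so this representation is irreducible.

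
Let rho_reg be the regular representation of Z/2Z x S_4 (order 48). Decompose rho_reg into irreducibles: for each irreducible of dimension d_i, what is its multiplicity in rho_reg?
Each irreducible V_i of dimension d_i appears with multiplicity d_i, i.e. rho_reg = (direct sum over all irreducibles V_i) d_i V_i. The irreducible dimensions for Z/2Z x S_4 are 1, 1, 1, 1, 2, 2, 3, 3, 3, 3: 4 irreducibles of dimension 1, each with multiplicity 1; 2 irreducibles of dimension 2, each with multiplicity 2; 4 irreducibles of dimension 3, each with multiplicity 3. Total dimension 4*1*1 + 2*2*2 + 4*3*3 = 48 = |G|.

Justification: General theorem: in the regular representation of a finite group G, each irreducible appears with multiplicity equal to its dimension. Check: dim(rho_reg) = sum d_i^2 = 1 + 1 + 1 + 1 + 4 + 4 + 9 + 9 + 9 + 9 = 48 = |G|.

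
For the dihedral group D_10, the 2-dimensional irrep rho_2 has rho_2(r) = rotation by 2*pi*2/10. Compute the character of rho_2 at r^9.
chi_{rho_2}(r^9) = 2*cos(2*pi*2*9/10) = -1/2 + sqrt(5)/2

Why: rho_2(r^9) is rotation by angle 2*pi*2*9/10, whose trace is 2*cos(2*pi*2*9/10) = -1/2 + sqrt(5)/2.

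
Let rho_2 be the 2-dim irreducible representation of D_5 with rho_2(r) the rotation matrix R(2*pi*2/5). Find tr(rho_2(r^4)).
chi_{rho_2}(r^4) = 2*cos(2*pi*2*4/5) = -sqrt(5)/2 - 1/2

Derivation: rho_2(r^4) is rotation by angle 2*pi*2*4/5, whose trace is 2*cos(2*pi*2*4/5) = -sqrt(5)/2 - 1/2.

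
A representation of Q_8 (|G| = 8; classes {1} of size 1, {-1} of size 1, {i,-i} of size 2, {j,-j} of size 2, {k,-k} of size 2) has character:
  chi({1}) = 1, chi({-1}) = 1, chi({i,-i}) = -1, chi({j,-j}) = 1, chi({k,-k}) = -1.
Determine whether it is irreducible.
Irreducible: <chi, chi> = 1.

Justification: <chi, chi> = (1/|G|) sum_C |C| * |chi(C)|^2 = (1/8)[1*|1|^2 + 1*|1|^2 + 2*|-1|^2 + 2*|1|^2 + 2*|-1|^2]
  = (1/8)[(1) + (1) + (2) + (2) + (2)] = 8/8 = 1.
A character is irreducible iff <chi, chi> = 1, so this representation is irreducible.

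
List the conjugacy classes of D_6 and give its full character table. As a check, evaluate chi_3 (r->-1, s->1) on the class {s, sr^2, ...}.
Conjugacy classes: {e} of size 1, {r^3} of size 1, {r^1, r^5} of size 2, {r^2, r^4} of size 2, {s, sr^2, ...} of size 3, {sr, sr^3, ...} of size 3.
Character table:
  irrep \ class              {e} (size 1)  {r^3} (size 1)  {r^1, r^5} (size 2)  {r^2, r^4} (size 2)  {s, sr^2, ...} (size 3)  {sr, sr^3, ...} (size 3)
  chi_1 (triv)               1             1               1                    1                    1                        1                       
  chi_2 (sign: r->1, s->-1)  1             1               1                    1                    -1                       -1                      
  chi_3 (r->-1, s->1)        1             -1              -1                   1                    1                        -1                      
  chi_4 (r->-1, s->-1)       1             -1              -1                   1                    -1                       1                       
  chi_5 (2d, j=1)            2             -2              1                    -1                   0                        0                       
  chi_6 (2d, j=2)            2             2               -1                   -1                   0                        0                       

Spot check: chi_3 (r->-1, s->1) on {s, sr^2, ...} = 1.

Working: D_6 has order 2*6 = 12 with 6 conjugacy classes, hence 6 irreducibles. Sum of squared dims 1 + 1 + 1 + 1 + 4 + 4 = 12 = |G|. Linear characters come from the abelianisation; the 2-dimensional irreps have character r^k -> 2*cos(2*pi*j*k/6), reflections -> 0.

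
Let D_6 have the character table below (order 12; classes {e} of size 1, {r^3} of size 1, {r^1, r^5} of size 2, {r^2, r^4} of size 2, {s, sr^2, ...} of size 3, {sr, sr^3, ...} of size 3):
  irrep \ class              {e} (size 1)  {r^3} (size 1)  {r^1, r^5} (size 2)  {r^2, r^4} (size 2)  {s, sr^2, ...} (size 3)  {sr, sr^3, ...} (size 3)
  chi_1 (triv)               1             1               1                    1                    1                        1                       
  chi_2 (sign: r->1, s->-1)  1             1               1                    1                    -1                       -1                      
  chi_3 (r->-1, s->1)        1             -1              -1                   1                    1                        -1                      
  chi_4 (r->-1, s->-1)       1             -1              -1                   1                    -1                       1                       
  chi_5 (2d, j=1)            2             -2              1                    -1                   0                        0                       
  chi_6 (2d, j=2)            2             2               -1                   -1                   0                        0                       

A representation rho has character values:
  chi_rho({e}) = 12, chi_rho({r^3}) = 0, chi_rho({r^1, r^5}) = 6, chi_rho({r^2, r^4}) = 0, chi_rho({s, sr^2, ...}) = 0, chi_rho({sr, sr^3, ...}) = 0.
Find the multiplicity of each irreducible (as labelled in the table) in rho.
Multiplicities: chi_1: 2, chi_2: 2, chi_3: 0, chi_4: 0, chi_5: 3, chi_6: 1.

Explanation: Use <chi_rho, chi> = (1/|G|) sum_C |C| * chi_rho(C) * conj(chi(C)) with |G| = 12 for each irreducible chi in the table:
  <chi_rho, chi_1> = (1/12)[1*(12)*conj(1) + 1*(0)*conj(1) + 2*(6)*conj(1) + 2*(0)*conj(1) + 3*(0)*conj(1) + 3*(0)*conj(1)]
      = (1/12)[(12) + (0) + (12) + (0) + (0) + (0)] = 24/12 = 2
  <chi_rho, chi_2> = (1/12)[1*(12)*conj(1) + 1*(0)*conj(1) + 2*(6)*conj(1) + 2*(0)*conj(1) + 3*(0)*conj(-1) + 3*(0)*conj(-1)]
      = (1/12)[(12) + (0) + (12) + (0) + (0) + (0)] = 24/12 = 2
  <chi_rho, chi_3> = (1/12)[1*(12)*conj(1) + 1*(0)*conj(-1) + 2*(6)*conj(-1) + 2*(0)*conj(1) + 3*(0)*conj(1) + 3*(0)*conj(-1)]
      = (1/12)[(12) + (0) + (-12) + (0) + (0) + (0)] = 0/12 = 0
  <chi_rho, chi_4> = (1/12)[1*(12)*conj(1) + 1*(0)*conj(-1) + 2*(6)*conj(-1) + 2*(0)*conj(1) + 3*(0)*conj(-1) + 3*(0)*conj(1)]
      = (1/12)[(12) + (0) + (-12) + (0) + (0) + (0)] = 0/12 = 0
  <chi_rho, chi_5> = (1/12)[1*(12)*conj(2) + 1*(0)*conj(-2) + 2*(6)*conj(1) + 2*(0)*conj(-1) + 3*(0)*conj(0) + 3*(0)*conj(0)]
      = (1/12)[(24) + (0) + (12) + (0) + (0) + (0)] = 36/12 = 3
  <chi_rho, chi_6> = (1/12)[1*(12)*conj(2) + 1*(0)*conj(2) + 2*(6)*conj(-1) + 2*(0)*conj(-1) + 3*(0)*conj(0) + 3*(0)*conj(0)]
      = (1/12)[(24) + (0) + (-12) + (0) + (0) + (0)] = 12/12 = 1
Dimension check: dim(rho) = sum (mult * dim) = 2*1 + 2*1 + 0*1 + 0*1 + 3*2 + 1*2 = 12 = chi_rho(e) = 12.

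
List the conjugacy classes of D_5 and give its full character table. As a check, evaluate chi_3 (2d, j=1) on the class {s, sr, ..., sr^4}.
Conjugacy classes: {e} of size 1, {r^1, r^4} of size 2, {r^2, r^3} of size 2, {s, sr, ..., sr^4} of size 5.
Character table:
  irrep \ class              {e} (size 1)  {r^1, r^4} (size 2)  {r^2, r^3} (size 2)  {s, sr, ..., sr^4} (size 5)
  chi_1 (triv)               1             1                    1                    1                          
  chi_2 (sign: r->1, s->-1)  1             1                    1                    -1                         
  chi_3 (2d, j=1)            2             -1/2 + sqrt(5)/2     -sqrt(5)/2 - 1/2     0                          
  chi_4 (2d, j=2)            2             -sqrt(5)/2 - 1/2     -1/2 + sqrt(5)/2     0                          

Spot check: chi_3 (2d, j=1) on {s, sr, ..., sr^4} = 0.

Derivation: D_5 has order 2*5 = 10 with 4 conjugacy classes, hence 4 irreducibles. Sum of squared dims 1 + 1 + 4 + 4 = 10 = |G|. Linear characters come from the abelianisation; the 2-dimensional irreps have character r^k -> 2*cos(2*pi*j*k/5), reflections -> 0.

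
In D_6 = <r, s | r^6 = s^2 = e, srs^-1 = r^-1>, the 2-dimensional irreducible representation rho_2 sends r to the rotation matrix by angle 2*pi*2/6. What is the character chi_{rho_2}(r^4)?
chi_{rho_2}(r^4) = 2*cos(2*pi*2*4/6) = -1

Justification: rho_2(r^4) is rotation by angle 2*pi*2*4/6, whose trace is 2*cos(2*pi*2*4/6) = -1.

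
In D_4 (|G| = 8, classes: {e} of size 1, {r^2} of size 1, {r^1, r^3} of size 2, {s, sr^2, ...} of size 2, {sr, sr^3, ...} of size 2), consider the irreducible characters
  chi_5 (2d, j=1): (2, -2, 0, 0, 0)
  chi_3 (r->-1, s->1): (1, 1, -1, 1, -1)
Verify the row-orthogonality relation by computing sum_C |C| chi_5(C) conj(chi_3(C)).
Sum = 0; so <chi_5, chi_3> = 0 (distinct irreducibles are orthogonal).

Why: Compute term by term over conjugacy classes (|C| * chi_5(C) * conj(chi_3(C))):
  1*(2)*conj(1) + 1*(-2)*conj(1) + 2*(0)*conj(-1) + 2*(0)*conj(1) + 2*(0)*conj(-1)
  = (2) + (-2) + (0) + (0) + (0)
  = 0.
Dividing by |G| = 8 gives 0/8 = 0, matching the row-orthogonality relation <chi_5, chi_3> = [chi_5 = chi_3].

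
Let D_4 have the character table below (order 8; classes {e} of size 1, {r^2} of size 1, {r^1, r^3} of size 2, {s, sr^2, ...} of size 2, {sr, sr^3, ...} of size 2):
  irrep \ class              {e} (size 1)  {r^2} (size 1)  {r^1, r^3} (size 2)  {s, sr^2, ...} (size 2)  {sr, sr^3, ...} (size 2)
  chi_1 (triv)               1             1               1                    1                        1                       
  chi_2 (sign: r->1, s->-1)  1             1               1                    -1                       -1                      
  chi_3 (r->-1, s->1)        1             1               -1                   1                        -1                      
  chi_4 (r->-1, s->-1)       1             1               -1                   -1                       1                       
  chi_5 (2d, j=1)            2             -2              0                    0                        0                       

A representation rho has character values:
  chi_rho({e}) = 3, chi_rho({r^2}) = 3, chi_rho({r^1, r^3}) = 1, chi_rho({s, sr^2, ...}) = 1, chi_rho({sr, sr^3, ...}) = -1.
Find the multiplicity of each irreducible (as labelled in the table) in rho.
Multiplicities: chi_1: 1, chi_2: 1, chi_3: 1, chi_4: 0, chi_5: 0.

Why: Use <chi_rho, chi> = (1/|G|) sum_C |C| * chi_rho(C) * conj(chi(C)) with |G| = 8 for each irreducible chi in the table:
  <chi_rho, chi_1> = (1/8)[1*(3)*conj(1) + 1*(3)*conj(1) + 2*(1)*conj(1) + 2*(1)*conj(1) + 2*(-1)*conj(1)]
      = (1/8)[(3) + (3) + (2) + (2) + (-2)] = 8/8 = 1
  <chi_rho, chi_2> = (1/8)[1*(3)*conj(1) + 1*(3)*conj(1) + 2*(1)*conj(1) + 2*(1)*conj(-1) + 2*(-1)*conj(-1)]
      = (1/8)[(3) + (3) + (2) + (-2) + (2)] = 8/8 = 1
  <chi_rho, chi_3> = (1/8)[1*(3)*conj(1) + 1*(3)*conj(1) + 2*(1)*conj(-1) + 2*(1)*conj(1) + 2*(-1)*conj(-1)]
      = (1/8)[(3) + (3) + (-2) + (2) + (2)] = 8/8 = 1
  <chi_rho, chi_4> = (1/8)[1*(3)*conj(1) + 1*(3)*conj(1) + 2*(1)*conj(-1) + 2*(1)*conj(-1) + 2*(-1)*conj(1)]
      = (1/8)[(3) + (3) + (-2) + (-2) + (-2)] = 0/8 = 0
  <chi_rho, chi_5> = (1/8)[1*(3)*conj(2) + 1*(3)*conj(-2) + 2*(1)*conj(0) + 2*(1)*conj(0) + 2*(-1)*conj(0)]
      = (1/8)[(6) + (-6) + (0) + (0) + (0)] = 0/8 = 0
Dimension check: dim(rho) = sum (mult * dim) = 1*1 + 1*1 + 1*1 + 0*1 + 0*2 = 3 = chi_rho(e) = 3.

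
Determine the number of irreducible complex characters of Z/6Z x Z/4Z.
24

Derivation: The number of irreducible complex representations of a finite group equals its number of conjugacy classes. Z/6Z x Z/4Z is abelian of order 24, so every element is its own conjugacy class: 24 classes, so Z/6Z x Z/4Z (order 24) has exactly 24 irreducible complex representations.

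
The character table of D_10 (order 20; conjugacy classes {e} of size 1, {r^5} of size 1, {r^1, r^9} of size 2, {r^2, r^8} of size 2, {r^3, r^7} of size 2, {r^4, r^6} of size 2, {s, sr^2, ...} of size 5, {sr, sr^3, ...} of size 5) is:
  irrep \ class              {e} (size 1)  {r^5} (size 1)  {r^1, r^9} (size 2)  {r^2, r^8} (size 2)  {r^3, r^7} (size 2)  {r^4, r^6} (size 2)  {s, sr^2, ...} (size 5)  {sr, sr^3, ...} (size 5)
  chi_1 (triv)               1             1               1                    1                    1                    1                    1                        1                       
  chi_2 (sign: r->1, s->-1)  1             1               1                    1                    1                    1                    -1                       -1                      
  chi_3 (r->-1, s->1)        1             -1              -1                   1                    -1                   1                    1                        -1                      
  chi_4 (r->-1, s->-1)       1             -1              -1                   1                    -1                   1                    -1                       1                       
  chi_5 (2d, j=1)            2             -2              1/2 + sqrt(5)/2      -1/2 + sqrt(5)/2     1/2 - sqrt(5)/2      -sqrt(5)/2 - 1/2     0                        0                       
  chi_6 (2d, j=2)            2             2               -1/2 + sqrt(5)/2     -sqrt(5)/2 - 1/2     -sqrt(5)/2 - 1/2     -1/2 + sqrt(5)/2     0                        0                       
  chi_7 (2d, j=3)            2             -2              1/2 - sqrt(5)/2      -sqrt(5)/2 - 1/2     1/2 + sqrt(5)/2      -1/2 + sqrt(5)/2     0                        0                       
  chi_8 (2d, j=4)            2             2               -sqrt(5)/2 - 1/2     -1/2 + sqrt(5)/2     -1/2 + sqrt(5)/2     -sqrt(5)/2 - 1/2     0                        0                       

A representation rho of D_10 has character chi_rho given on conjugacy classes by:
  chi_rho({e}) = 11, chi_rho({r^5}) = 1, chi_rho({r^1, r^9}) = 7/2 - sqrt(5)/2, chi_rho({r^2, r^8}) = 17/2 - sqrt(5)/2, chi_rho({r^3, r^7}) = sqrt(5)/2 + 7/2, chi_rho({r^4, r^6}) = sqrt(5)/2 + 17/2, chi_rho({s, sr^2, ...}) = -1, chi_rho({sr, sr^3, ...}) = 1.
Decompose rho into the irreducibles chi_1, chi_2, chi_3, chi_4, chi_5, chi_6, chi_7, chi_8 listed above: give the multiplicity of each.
Multiplicities: chi_1: 3, chi_2: 3, chi_3: 1, chi_4: 2, chi_5: 0, chi_6: 0, chi_7: 1, chi_8: 0.

Why: Use <chi_rho, chi> = (1/|G|) sum_C |C| * chi_rho(C) * conj(chi(C)) with |G| = 20 for each irreducible chi in the table:
  <chi_rho, chi_1> = (1/20)[1*(11)*conj(1) + 1*(1)*conj(1) + 2*(7/2 - sqrt(5)/2)*conj(1) + 2*(17/2 - sqrt(5)/2)*conj(1) + 2*(sqrt(5)/2 + 7/2)*conj(1) + 2*(sqrt(5)/2 + 17/2)*conj(1) + 5*(-1)*conj(1) + 5*(1)*conj(1)]
      = (1/20)[(11) + (1) + (7 - sqrt(5)) + (17 - sqrt(5)) + (sqrt(5) + 7) + (sqrt(5) + 17) + (-5) + (5)] = 60/20 = 3
  <chi_rho, chi_2> = (1/20)[1*(11)*conj(1) + 1*(1)*conj(1) + 2*(7/2 - sqrt(5)/2)*conj(1) + 2*(17/2 - sqrt(5)/2)*conj(1) + 2*(sqrt(5)/2 + 7/2)*conj(1) + 2*(sqrt(5)/2 + 17/2)*conj(1) + 5*(-1)*conj(-1) + 5*(1)*conj(-1)]
      = (1/20)[(11) + (1) + (7 - sqrt(5)) + (17 - sqrt(5)) + (sqrt(5) + 7) + (sqrt(5) + 17) + (5) + (-5)] = 60/20 = 3
  <chi_rho, chi_3> = (1/20)[1*(11)*conj(1) + 1*(1)*conj(-1) + 2*(7/2 - sqrt(5)/2)*conj(-1) + 2*(17/2 - sqrt(5)/2)*conj(1) + 2*(sqrt(5)/2 + 7/2)*conj(-1) + 2*(sqrt(5)/2 + 17/2)*conj(1) + 5*(-1)*conj(1) + 5*(1)*conj(-1)]
      = (1/20)[(11) + (-1) + (-7 + sqrt(5)) + (17 - sqrt(5)) + (-7 - sqrt(5)) + (sqrt(5) + 17) + (-5) + (-5)] = 20/20 = 1
  <chi_rho, chi_4> = (1/20)[1*(11)*conj(1) + 1*(1)*conj(-1) + 2*(7/2 - sqrt(5)/2)*conj(-1) + 2*(17/2 - sqrt(5)/2)*conj(1) + 2*(sqrt(5)/2 + 7/2)*conj(-1) + 2*(sqrt(5)/2 + 17/2)*conj(1) + 5*(-1)*conj(-1) + 5*(1)*conj(1)]
      = (1/20)[(11) + (-1) + (-7 + sqrt(5)) + (17 - sqrt(5)) + (-7 - sqrt(5)) + (sqrt(5) + 17) + (5) + (5)] = 40/20 = 2
  <chi_rho, chi_5> = (1/20)[1*(11)*conj(2) + 1*(1)*conj(-2) + 2*(7/2 - sqrt(5)/2)*conj(1/2 + sqrt(5)/2) + 2*(17/2 - sqrt(5)/2)*conj(-1/2 + sqrt(5)/2) + 2*(sqrt(5)/2 + 7/2)*conj(1/2 - sqrt(5)/2) + 2*(sqrt(5)/2 + 17/2)*conj(-sqrt(5)/2 - 1/2) + 5*(-1)*conj(0) + 5*(1)*conj(0)]
      = (1/20)[(22) + (-2) + (1 + 3*sqrt(5)) + (-11 + 9*sqrt(5)) + (1 - 3*sqrt(5)) + (-9*sqrt(5) - 11) + (0) + (0)] = 0/20 = 0
  <chi_rho, chi_6> = (1/20)[1*(11)*conj(2) + 1*(1)*conj(2) + 2*(7/2 - sqrt(5)/2)*conj(-1/2 + sqrt(5)/2) + 2*(17/2 - sqrt(5)/2)*conj(-sqrt(5)/2 - 1/2) + 2*(sqrt(5)/2 + 7/2)*conj(-sqrt(5)/2 - 1/2) + 2*(sqrt(5)/2 + 17/2)*conj(-1/2 + sqrt(5)/2) + 5*(-1)*conj(0) + 5*(1)*conj(0)]
      = (1/20)[(22) + (2) + (-6 + 4*sqrt(5)) + (-8*sqrt(5) - 6) + (-4*sqrt(5) - 6) + (-6 + 8*sqrt(5)) + (0) + (0)] = 0/20 = 0
  <chi_rho, chi_7> = (1/20)[1*(11)*conj(2) + 1*(1)*conj(-2) + 2*(7/2 - sqrt(5)/2)*conj(1/2 - sqrt(5)/2) + 2*(17/2 - sqrt(5)/2)*conj(-sqrt(5)/2 - 1/2) + 2*(sqrt(5)/2 + 7/2)*conj(1/2 + sqrt(5)/2) + 2*(sqrt(5)/2 + 17/2)*conj(-1/2 + sqrt(5)/2) + 5*(-1)*conj(0) + 5*(1)*conj(0)]
      = (1/20)[(22) + (-2) + (6 - 4*sqrt(5)) + (-8*sqrt(5) - 6) + (6 + 4*sqrt(5)) + (-6 + 8*sqrt(5)) + (0) + (0)] = 20/20 = 1
  <chi_rho, chi_8> = (1/20)[1*(11)*conj(2) + 1*(1)*conj(2) + 2*(7/2 - sqrt(5)/2)*conj(-sqrt(5)/2 - 1/2) + 2*(17/2 - sqrt(5)/2)*conj(-1/2 + sqrt(5)/2) + 2*(sqrt(5)/2 + 7/2)*conj(-1/2 + sqrt(5)/2) + 2*(sqrt(5)/2 + 17/2)*conj(-sqrt(5)/2 - 1/2) + 5*(-1)*conj(0) + 5*(1)*conj(0)]
      = (1/20)[(22) + (2) + (-3*sqrt(5) - 1) + (-11 + 9*sqrt(5)) + (-1 + 3*sqrt(5)) + (-9*sqrt(5) - 11) + (0) + (0)] = 0/20 = 0
Dimension check: dim(rho) = sum (mult * dim) = 3*1 + 3*1 + 1*1 + 2*1 + 0*2 + 0*2 + 1*2 + 0*2 = 11 = chi_rho(e) = 11.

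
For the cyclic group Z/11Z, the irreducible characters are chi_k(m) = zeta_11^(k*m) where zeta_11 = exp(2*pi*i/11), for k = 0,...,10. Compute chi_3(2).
chi_3(2) = zeta_11^6 = exp(-10*I*pi/11)

Derivation: chi_3(2) = zeta_11^(3*2) = zeta_11^6. Since zeta_11^11 = 1, this equals zeta_11^6 = exp(2*pi*i*6/11) = exp(-10*I*pi/11).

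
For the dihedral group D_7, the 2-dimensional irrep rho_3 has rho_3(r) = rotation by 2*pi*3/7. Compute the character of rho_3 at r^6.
chi_{rho_3}(r^6) = 2*cos(2*pi*3*6/7) = -2*cos(pi/7)

Working: rho_3(r^6) is rotation by angle 2*pi*3*6/7, whose trace is 2*cos(2*pi*3*6/7) = -2*cos(pi/7).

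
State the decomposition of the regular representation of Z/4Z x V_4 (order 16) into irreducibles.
Each irreducible V_i of dimension d_i appears with multiplicity d_i, i.e. rho_reg = (direct sum over all irreducibles V_i) d_i V_i. The irreducible dimensions for Z/4Z x V_4 are 1, 1, 1, 1, 1, 1, 1, 1, 1, 1, 1, 1, 1, 1, 1, 1: 16 irreducibles of dimension 1, each with multiplicity 1. Total dimension 16*1*1 = 16 = |G|.

Working: General theorem: in the regular representation of a finite group G, each irreducible appears with multiplicity equal to its dimension. Check: dim(rho_reg) = sum d_i^2 = 1 + 1 + 1 + 1 + 1 + 1 + 1 + 1 + 1 + 1 + 1 + 1 + 1 + 1 + 1 + 1 = 16 = |G|.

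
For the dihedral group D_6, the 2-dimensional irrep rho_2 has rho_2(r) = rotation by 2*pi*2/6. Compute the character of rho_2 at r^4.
chi_{rho_2}(r^4) = 2*cos(2*pi*2*4/6) = -1

Derivation: rho_2(r^4) is rotation by angle 2*pi*2*4/6, whose trace is 2*cos(2*pi*2*4/6) = -1.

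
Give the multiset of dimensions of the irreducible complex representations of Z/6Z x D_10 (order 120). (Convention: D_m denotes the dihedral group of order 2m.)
Dimensions: 1, 1, 1, 1, 1, 1, 1, 1, 1, 1, 1, 1, 1, 1, 1, 1, 1, 1, 1, 1, 1, 1, 1, 1, 2, 2, 2, 2, 2, 2, 2, 2, 2, 2, 2, 2, 2, 2, 2, 2, 2, 2, 2, 2, 2, 2, 2, 2

Reasoning: There are 48 irreducibles (= number of conjugacy classes). Their dimensions d_i satisfy sum d_i^2 = |G| = 120: 1 + 1 + 1 + 1 + 1 + 1 + 1 + 1 + 1 + 1 + 1 + 1 + 1 + 1 + 1 + 1 + 1 + 1 + 1 + 1 + 1 + 1 + 1 + 1 + 4 + 4 + 4 + 4 + 4 + 4 + 4 + 4 + 4 + 4 + 4 + 4 + 4 + 4 + 4 + 4 + 4 + 4 + 4 + 4 + 4 + 4 + 4 + 4 = 120. (For the product with Z/6Z: each of the 6 1-dim characters of Z/6Z tensors with each irrep of D_10, giving 6 copies of each D_10-dimension.)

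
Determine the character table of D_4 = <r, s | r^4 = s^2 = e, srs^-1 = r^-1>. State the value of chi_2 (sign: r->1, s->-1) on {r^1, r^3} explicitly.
Conjugacy classes: {e} of size 1, {r^2} of size 1, {r^1, r^3} of size 2, {s, sr^2, ...} of size 2, {sr, sr^3, ...} of size 2.
Character table:
  irrep \ class              {e} (size 1)  {r^2} (size 1)  {r^1, r^3} (size 2)  {s, sr^2, ...} (size 2)  {sr, sr^3, ...} (size 2)
  chi_1 (triv)               1             1               1                    1                        1                       
  chi_2 (sign: r->1, s->-1)  1             1               1                    -1                       -1                      
  chi_3 (r->-1, s->1)        1             1               -1                   1                        -1                      
  chi_4 (r->-1, s->-1)       1             1               -1                   -1                       1                       
  chi_5 (2d, j=1)            2             -2              0                    0                        0                       

Spot check: chi_2 (sign: r->1, s->-1) on {r^1, r^3} = 1.

Derivation: D_4 has order 2*4 = 8 with 5 conjugacy classes, hence 5 irreducibles. Sum of squared dims 1 + 1 + 1 + 1 + 4 = 8 = |G|. Linear characters come from the abelianisation; the 2-dimensional irreps have character r^k -> 2*cos(2*pi*j*k/4), reflections -> 0.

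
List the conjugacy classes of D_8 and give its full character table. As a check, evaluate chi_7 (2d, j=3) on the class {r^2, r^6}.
Conjugacy classes: {e} of size 1, {r^4} of size 1, {r^1, r^7} of size 2, {r^2, r^6} of size 2, {r^3, r^5} of size 2, {s, sr^2, ...} of size 4, {sr, sr^3, ...} of size 4.
Character table:
  irrep \ class              {e} (size 1)  {r^4} (size 1)  {r^1, r^7} (size 2)  {r^2, r^6} (size 2)  {r^3, r^5} (size 2)  {s, sr^2, ...} (size 4)  {sr, sr^3, ...} (size 4)
  chi_1 (triv)               1             1               1                    1                    1                    1                        1                       
  chi_2 (sign: r->1, s->-1)  1             1               1                    1                    1                    -1                       -1                      
  chi_3 (r->-1, s->1)        1             1               -1                   1                    -1                   1                        -1                      
  chi_4 (r->-1, s->-1)       1             1               -1                   1                    -1                   -1                       1                       
  chi_5 (2d, j=1)            2             -2              sqrt(2)              0                    -sqrt(2)             0                        0                       
  chi_6 (2d, j=2)            2             2               0                    -2                   0                    0                        0                       
  chi_7 (2d, j=3)            2             -2              -sqrt(2)             0                    sqrt(2)              0                        0                       

Spot check: chi_7 (2d, j=3) on {r^2, r^6} = 0.

Solution. D_8 has order 2*8 = 16 with 7 conjugacy classes, hence 7 irreducibles. Sum of squared dims 1 + 1 + 1 + 1 + 4 + 4 + 4 = 16 = |G|. Linear characters come from the abelianisation; the 2-dimensional irreps have character r^k -> 2*cos(2*pi*j*k/8), reflections -> 0.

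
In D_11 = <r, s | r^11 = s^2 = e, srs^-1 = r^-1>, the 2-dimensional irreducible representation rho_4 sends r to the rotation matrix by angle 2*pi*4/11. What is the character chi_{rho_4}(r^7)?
chi_{rho_4}(r^7) = 2*cos(2*pi*4*7/11) = -2*cos(pi/11)

Justification: rho_4(r^7) is rotation by angle 2*pi*4*7/11, whose trace is 2*cos(2*pi*4*7/11) = -2*cos(pi/11).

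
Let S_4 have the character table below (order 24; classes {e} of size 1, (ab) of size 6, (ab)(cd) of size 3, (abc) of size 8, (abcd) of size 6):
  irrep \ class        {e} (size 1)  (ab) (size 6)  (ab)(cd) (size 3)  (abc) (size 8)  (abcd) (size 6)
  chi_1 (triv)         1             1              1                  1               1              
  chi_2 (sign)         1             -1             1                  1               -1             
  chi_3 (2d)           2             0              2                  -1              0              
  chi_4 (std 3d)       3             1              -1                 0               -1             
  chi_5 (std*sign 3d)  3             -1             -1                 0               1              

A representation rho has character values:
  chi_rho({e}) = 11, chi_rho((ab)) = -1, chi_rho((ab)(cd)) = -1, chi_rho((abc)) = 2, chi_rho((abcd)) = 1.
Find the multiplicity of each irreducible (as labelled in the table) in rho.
Multiplicities: chi_1: 1, chi_2: 1, chi_3: 0, chi_4: 1, chi_5: 2.

Solution. Use <chi_rho, chi> = (1/|G|) sum_C |C| * chi_rho(C) * conj(chi(C)) with |G| = 24 for each irreducible chi in the table:
  <chi_rho, chi_1> = (1/24)[1*(11)*conj(1) + 6*(-1)*conj(1) + 3*(-1)*conj(1) + 8*(2)*conj(1) + 6*(1)*conj(1)]
      = (1/24)[(11) + (-6) + (-3) + (16) + (6)] = 24/24 = 1
  <chi_rho, chi_2> = (1/24)[1*(11)*conj(1) + 6*(-1)*conj(-1) + 3*(-1)*conj(1) + 8*(2)*conj(1) + 6*(1)*conj(-1)]
      = (1/24)[(11) + (6) + (-3) + (16) + (-6)] = 24/24 = 1
  <chi_rho, chi_3> = (1/24)[1*(11)*conj(2) + 6*(-1)*conj(0) + 3*(-1)*conj(2) + 8*(2)*conj(-1) + 6*(1)*conj(0)]
      = (1/24)[(22) + (0) + (-6) + (-16) + (0)] = 0/24 = 0
  <chi_rho, chi_4> = (1/24)[1*(11)*conj(3) + 6*(-1)*conj(1) + 3*(-1)*conj(-1) + 8*(2)*conj(0) + 6*(1)*conj(-1)]
      = (1/24)[(33) + (-6) + (3) + (0) + (-6)] = 24/24 = 1
  <chi_rho, chi_5> = (1/24)[1*(11)*conj(3) + 6*(-1)*conj(-1) + 3*(-1)*conj(-1) + 8*(2)*conj(0) + 6*(1)*conj(1)]
      = (1/24)[(33) + (6) + (3) + (0) + (6)] = 48/24 = 2
Dimension check: dim(rho) = sum (mult * dim) = 1*1 + 1*1 + 0*2 + 1*3 + 2*3 = 11 = chi_rho(e) = 11.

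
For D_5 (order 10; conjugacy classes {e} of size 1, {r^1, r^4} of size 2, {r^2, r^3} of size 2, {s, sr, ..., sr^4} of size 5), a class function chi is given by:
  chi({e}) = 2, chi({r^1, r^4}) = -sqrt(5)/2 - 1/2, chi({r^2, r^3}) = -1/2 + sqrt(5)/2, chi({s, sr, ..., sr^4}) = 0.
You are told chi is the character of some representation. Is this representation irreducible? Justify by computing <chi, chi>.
Irreducible: <chi, chi> = 1.

Derivation: <chi, chi> = (1/|G|) sum_C |C| * |chi(C)|^2 = (1/10)[1*|2|^2 + 2*|-sqrt(5)/2 - 1/2|^2 + 2*|-1/2 + sqrt(5)/2|^2 + 5*|0|^2]
  = (1/10)[(4) + (sqrt(5) + 3) + (3 - sqrt(5)) + (0)] = 10/10 = 1.
A character is irreducible iff <chi, chi> = 1, so this representation is irreducible.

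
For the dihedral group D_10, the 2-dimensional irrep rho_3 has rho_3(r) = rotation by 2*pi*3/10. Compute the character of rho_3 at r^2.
chi_{rho_3}(r^2) = 2*cos(2*pi*3*2/10) = -sqrt(5)/2 - 1/2

Reasoning: rho_3(r^2) is rotation by angle 2*pi*3*2/10, whose trace is 2*cos(2*pi*3*2/10) = -sqrt(5)/2 - 1/2.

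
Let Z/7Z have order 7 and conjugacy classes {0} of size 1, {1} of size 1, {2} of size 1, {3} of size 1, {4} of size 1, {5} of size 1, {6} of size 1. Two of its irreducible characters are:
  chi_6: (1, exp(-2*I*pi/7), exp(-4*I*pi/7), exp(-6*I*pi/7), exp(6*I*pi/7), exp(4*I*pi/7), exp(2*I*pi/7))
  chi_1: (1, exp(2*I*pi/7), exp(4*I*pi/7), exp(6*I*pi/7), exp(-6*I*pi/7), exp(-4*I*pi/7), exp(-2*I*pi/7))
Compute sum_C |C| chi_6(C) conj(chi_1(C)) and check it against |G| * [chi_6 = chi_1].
Sum = 0; so <chi_6, chi_1> = 0 (distinct irreducibles are orthogonal).

Compute term by term over conjugacy classes (|C| * chi_6(C) * conj(chi_1(C))):
  1*(1)*conj(1) + 1*(exp(-2*I*pi/7))*conj(exp(2*I*pi/7)) + 1*(exp(-4*I*pi/7))*conj(exp(4*I*pi/7)) + 1*(exp(-6*I*pi/7))*conj(exp(6*I*pi/7)) + 1*(exp(6*I*pi/7))*conj(exp(-6*I*pi/7)) + 1*(exp(4*I*pi/7))*conj(exp(-4*I*pi/7)) + 1*(exp(2*I*pi/7))*conj(exp(-2*I*pi/7))
  = (1) + (exp(-4*I*pi/7)) + (exp(6*I*pi/7)) + (exp(2*I*pi/7)) + (exp(-2*I*pi/7)) + (exp(-6*I*pi/7)) + (exp(4*I*pi/7))
  = 0.
(Exp terms are combined using exp(i*s)*conj(exp(i*t)) = exp(i*(s-t)), and sums of them are collapsed using the identity that for every m > 1 the m distinct m-th roots of unity sum to 0, e.g. 1 + exp(2*I*pi/3) + exp(-2*I*pi/3) = 0.)
Dividing by |G| = 7 gives 0/7 = 0, matching the row-orthogonality relation <chi_6, chi_1> = [chi_6 = chi_1].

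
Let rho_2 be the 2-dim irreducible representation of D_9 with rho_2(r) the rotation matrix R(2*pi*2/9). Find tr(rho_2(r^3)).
chi_{rho_2}(r^3) = 2*cos(2*pi*2*3/9) = -1

Why: rho_2(r^3) is rotation by angle 2*pi*2*3/9, whose trace is 2*cos(2*pi*2*3/9) = -1.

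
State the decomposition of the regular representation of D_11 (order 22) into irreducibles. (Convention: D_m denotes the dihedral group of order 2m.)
Each irreducible V_i of dimension d_i appears with multiplicity d_i, i.e. rho_reg = (direct sum over all irreducibles V_i) d_i V_i. The irreducible dimensions for D_11 are 1, 1, 2, 2, 2, 2, 2: 2 irreducibles of dimension 1, each with multiplicity 1; 5 irreducibles of dimension 2, each with multiplicity 2. Total dimension 2*1*1 + 5*2*2 = 22 = |G|.

Reasoning: General theorem: in the regular representation of a finite group G, each irreducible appears with multiplicity equal to its dimension. Check: dim(rho_reg) = sum d_i^2 = 1 + 1 + 4 + 4 + 4 + 4 + 4 = 22 = |G|.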